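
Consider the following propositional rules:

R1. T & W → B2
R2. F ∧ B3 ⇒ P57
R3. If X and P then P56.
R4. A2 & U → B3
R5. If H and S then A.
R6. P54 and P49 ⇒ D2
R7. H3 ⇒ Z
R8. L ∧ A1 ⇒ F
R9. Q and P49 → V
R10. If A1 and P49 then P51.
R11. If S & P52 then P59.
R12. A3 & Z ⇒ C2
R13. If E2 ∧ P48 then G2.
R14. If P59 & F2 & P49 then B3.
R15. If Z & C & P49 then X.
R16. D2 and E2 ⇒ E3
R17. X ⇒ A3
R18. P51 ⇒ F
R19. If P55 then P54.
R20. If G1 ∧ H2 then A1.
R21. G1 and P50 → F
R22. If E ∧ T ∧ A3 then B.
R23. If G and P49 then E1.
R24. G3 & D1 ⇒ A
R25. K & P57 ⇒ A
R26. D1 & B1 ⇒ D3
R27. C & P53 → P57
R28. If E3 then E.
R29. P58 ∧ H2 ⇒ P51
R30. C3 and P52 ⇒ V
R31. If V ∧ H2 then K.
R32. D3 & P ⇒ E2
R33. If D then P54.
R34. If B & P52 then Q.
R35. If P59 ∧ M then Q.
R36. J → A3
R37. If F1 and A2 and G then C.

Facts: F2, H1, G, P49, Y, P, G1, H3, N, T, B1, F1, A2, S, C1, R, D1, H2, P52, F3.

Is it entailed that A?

Forward chaining from the given facts derives: Z, P59, B3, A1, E1, D3, E2, C, P51, X, A3, F, P57, P56, C2.
Rules concluding A: R5 needs H; R24 needs G3; R25 needs K — none of these are established.

No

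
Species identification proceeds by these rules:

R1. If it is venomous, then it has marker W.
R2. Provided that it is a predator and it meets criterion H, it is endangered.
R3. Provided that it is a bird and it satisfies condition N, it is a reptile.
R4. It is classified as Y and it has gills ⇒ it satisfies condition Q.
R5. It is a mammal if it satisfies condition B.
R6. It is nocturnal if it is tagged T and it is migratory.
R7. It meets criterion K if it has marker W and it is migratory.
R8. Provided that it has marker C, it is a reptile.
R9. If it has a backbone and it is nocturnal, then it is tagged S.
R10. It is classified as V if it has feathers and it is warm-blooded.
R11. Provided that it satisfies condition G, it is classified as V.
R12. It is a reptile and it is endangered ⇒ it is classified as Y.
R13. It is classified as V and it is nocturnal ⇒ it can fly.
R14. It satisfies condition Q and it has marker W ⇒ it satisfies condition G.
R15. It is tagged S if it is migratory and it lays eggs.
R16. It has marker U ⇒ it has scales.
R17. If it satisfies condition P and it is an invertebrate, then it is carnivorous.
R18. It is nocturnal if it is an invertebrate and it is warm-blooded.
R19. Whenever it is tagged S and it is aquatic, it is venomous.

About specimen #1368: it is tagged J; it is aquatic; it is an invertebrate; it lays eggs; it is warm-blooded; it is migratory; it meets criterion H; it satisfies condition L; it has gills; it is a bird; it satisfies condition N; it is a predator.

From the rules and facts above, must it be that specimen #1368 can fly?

By R2 (it is a predator, it meets criterion H): it is endangered.
By R3 (it is a bird, it satisfies condition N): it is a reptile.
By R12 (it is a reptile, it is endangered): it is classified as Y.
By R15 (it is migratory, it lays eggs): it is tagged S.
By R18 (it is an invertebrate, it is warm-blooded): it is nocturnal.
By R19 (it is tagged S, it is aquatic): it is venomous.
By R1 (it is venomous): it has marker W.
By R4 (it is classified as Y, it has gills): it satisfies condition Q.
By R14 (it satisfies condition Q, it has marker W): it satisfies condition G.
By R11 (it satisfies condition G): it is classified as V.
By R13 (it is classified as V, it is nocturnal): it can fly.

Yes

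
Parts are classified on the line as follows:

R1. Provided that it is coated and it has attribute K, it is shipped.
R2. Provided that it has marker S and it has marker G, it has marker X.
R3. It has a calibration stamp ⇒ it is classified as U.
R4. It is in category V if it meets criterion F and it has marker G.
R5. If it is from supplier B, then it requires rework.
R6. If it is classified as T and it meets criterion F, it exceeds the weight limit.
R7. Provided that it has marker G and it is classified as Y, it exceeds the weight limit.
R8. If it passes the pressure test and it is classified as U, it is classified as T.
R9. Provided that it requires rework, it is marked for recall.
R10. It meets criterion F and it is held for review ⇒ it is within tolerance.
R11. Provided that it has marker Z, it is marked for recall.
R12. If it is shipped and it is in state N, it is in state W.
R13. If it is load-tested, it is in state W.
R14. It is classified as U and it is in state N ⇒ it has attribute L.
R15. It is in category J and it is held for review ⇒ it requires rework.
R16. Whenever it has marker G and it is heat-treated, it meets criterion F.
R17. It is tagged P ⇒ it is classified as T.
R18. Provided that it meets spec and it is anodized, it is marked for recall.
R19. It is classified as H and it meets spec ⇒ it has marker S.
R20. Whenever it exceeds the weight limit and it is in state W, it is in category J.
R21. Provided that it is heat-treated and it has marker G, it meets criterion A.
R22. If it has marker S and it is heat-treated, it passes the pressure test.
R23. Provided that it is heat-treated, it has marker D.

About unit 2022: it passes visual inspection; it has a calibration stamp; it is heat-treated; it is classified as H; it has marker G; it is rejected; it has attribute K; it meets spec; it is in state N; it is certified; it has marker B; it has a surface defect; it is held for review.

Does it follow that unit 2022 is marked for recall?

Forward chaining from the given facts derives: is classified as U, has attribute L, meets criterion F, has marker S, meets criterion A, passes the pressure test, has marker D, has marker X, is in category V, is classified as T, is within tolerance, exceeds the weight limit.
Rules concluding "it is marked for recall": R9 needs "it requires rework"; R11 needs "it has marker Z"; R18 needs "it is anodized" — none of these are established.

No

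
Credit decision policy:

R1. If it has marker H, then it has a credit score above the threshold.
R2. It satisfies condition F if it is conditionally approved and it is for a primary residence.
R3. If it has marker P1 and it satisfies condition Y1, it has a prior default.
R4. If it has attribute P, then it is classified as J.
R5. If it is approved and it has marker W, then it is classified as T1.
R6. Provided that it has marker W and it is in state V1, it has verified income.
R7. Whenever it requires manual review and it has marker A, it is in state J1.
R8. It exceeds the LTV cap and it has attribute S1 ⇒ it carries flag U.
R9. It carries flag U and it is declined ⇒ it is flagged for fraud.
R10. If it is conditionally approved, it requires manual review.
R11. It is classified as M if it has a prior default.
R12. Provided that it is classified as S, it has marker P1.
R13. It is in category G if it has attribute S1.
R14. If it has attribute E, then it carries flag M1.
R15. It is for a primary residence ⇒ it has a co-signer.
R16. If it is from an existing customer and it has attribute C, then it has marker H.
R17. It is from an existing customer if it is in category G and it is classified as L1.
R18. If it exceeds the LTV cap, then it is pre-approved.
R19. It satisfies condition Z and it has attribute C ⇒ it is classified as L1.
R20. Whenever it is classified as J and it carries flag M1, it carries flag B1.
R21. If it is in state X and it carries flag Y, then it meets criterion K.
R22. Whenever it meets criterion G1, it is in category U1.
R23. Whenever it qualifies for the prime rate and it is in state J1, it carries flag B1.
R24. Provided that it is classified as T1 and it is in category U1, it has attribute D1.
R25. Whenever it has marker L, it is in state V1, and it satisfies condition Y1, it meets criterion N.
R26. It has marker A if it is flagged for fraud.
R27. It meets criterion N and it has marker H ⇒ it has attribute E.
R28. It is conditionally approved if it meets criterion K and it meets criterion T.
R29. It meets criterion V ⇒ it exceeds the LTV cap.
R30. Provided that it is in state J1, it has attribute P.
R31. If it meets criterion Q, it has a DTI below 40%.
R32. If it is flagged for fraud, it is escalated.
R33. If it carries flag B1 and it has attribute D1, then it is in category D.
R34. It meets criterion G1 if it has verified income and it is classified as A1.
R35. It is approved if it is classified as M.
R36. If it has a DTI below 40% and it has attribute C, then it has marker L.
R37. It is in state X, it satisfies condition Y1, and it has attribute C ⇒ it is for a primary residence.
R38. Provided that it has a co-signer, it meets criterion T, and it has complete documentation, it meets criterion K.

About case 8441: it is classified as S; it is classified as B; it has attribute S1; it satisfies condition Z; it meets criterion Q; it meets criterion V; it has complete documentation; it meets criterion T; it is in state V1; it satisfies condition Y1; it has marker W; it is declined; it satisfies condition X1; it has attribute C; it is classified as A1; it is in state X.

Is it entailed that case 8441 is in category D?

By R6 (it has marker W, it is in state V1): it has verified income.
By R12 (it is classified as S): it has marker P1.
By R13 (it has attribute S1): it is in category G.
By R19 (it satisfies condition Z, it has attribute C): it is classified as L1.
By R29 (it meets criterion V): it exceeds the LTV cap.
By R31 (it meets criterion Q): it has a DTI below 40%.
By R34 (it has verified income, it is classified as A1): it meets criterion G1.
By R36 (it has a DTI below 40%, it has attribute C): it has marker L.
By R37 (it is in state X, it satisfies condition Y1, it has attribute C): it is for a primary residence.
By R3 (it has marker P1, it satisfies condition Y1): it has a prior default.
By R8 (it exceeds the LTV cap, it has attribute S1): it carries flag U.
By R9 (it carries flag U, it is declined): it is flagged for fraud.
By R11 (it has a prior default): it is classified as M.
By R15 (it is for a primary residence): it has a co-signer.
By R17 (it is in category G, it is classified as L1): it is from an existing customer.
By R22 (it meets criterion G1): it is in category U1.
By R25 (it has marker L, it is in state V1, it satisfies condition Y1): it meets criterion N.
By R26 (it is flagged for fraud): it has marker A.
By R35 (it is classified as M): it is approved.
By R38 (it has a co-signer, it meets criterion T, it has complete documentation): it meets criterion K.
By R5 (it is approved, it has marker W): it is classified as T1.
By R16 (it is from an existing customer, it has attribute C): it has marker H.
By R24 (it is classified as T1, it is in category U1): it has attribute D1.
By R27 (it meets criterion N, it has marker H): it has attribute E.
By R28 (it meets criterion K, it meets criterion T): it is conditionally approved.
By R10 (it is conditionally approved): it requires manual review.
By R14 (it has attribute E): it carries flag M1.
By R7 (it requires manual review, it has marker A): it is in state J1.
By R30 (it is in state J1): it has attribute P.
By R4 (it has attribute P): it is classified as J.
By R20 (it is classified as J, it carries flag M1): it carries flag B1.
By R33 (it carries flag B1, it has attribute D1): it is in category D.

Yes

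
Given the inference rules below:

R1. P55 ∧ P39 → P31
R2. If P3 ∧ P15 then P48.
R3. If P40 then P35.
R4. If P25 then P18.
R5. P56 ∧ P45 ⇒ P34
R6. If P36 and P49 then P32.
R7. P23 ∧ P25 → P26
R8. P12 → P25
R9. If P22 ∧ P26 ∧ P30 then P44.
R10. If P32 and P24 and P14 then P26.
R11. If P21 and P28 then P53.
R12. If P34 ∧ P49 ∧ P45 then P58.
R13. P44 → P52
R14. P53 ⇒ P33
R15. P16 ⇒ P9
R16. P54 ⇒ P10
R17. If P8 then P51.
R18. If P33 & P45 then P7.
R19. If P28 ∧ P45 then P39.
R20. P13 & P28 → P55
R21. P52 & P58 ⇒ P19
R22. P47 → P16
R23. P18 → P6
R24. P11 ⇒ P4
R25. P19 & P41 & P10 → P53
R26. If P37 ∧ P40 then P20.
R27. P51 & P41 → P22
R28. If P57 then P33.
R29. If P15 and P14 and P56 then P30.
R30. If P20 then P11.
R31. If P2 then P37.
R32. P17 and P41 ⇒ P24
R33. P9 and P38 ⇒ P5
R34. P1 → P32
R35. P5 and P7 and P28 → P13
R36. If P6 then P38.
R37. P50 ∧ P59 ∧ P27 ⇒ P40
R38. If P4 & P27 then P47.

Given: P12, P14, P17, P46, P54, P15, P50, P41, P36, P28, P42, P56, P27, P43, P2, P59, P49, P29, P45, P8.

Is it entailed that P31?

P34  (by R5: P56, P45)
P32  (by R6: P36, P49)
P25  (by R8: P12)
P58  (by R12: P34, P49, P45)
P10  (by R16: P54)
P51  (by R17: P8)
P39  (by R19: P28, P45)
P22  (by R27: P51, P41)
P30  (by R29: P15, P14, P56)
P37  (by R31: P2)
P24  (by R32: P17, P41)
P40  (by R37: P50, P59, P27)
P18  (by R4: P25)
P26  (by R10: P32, P24, P14)
P6  (by R23: P18)
P20  (by R26: P37, P40)
P11  (by R30: P20)
P38  (by R36: P6)
P44  (by R9: P22, P26, P30)
P52  (by R13: P44)
P19  (by R21: P52, P58)
P4  (by R24: P11)
P53  (by R25: P19, P41, P10)
P47  (by R38: P4, P27)
P33  (by R14: P53)
P7  (by R18: P33, P45)
P16  (by R22: P47)
P9  (by R15: P16)
P5  (by R33: P9, P38)
P13  (by R35: P5, P7, P28)
P55  (by R20: P13, P28)
P31  (by R1: P55, P39)

Yes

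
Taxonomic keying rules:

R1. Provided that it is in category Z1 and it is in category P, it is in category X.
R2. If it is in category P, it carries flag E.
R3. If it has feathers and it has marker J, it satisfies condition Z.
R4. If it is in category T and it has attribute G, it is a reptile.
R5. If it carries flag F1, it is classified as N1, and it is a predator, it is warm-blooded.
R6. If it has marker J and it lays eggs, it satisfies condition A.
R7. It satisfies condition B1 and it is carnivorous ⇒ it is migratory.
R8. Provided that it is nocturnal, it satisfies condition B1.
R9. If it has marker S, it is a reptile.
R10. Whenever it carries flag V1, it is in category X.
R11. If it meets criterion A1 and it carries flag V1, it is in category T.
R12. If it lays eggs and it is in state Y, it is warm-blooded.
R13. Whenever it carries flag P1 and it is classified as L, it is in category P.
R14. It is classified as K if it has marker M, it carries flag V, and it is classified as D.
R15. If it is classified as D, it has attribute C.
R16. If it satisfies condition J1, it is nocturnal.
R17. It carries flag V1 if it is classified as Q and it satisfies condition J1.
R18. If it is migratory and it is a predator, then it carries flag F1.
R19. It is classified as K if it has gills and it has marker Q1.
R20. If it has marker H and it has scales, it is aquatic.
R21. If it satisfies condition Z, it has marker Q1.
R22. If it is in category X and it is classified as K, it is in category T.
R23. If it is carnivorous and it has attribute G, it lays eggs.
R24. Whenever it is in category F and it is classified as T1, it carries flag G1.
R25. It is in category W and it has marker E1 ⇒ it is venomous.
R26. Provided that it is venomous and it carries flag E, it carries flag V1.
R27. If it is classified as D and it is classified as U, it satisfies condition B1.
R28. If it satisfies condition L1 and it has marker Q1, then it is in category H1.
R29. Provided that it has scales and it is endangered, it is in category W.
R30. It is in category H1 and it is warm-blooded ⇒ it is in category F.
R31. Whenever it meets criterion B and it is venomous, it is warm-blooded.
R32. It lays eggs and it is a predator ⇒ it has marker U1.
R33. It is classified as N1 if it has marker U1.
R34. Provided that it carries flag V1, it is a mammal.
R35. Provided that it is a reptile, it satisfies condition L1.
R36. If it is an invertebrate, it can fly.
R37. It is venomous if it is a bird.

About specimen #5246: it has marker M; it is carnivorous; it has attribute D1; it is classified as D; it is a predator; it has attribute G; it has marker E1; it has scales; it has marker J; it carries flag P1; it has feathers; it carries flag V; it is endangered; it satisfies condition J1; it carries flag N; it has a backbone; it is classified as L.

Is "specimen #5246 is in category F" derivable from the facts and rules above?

By R3 (it has feathers, it has marker J): it satisfies condition Z.
By R13 (it carries flag P1, it is classified as L): it is in category P.
By R14 (it has marker M, it carries flag V, it is classified as D): it is classified as K.
By R16 (it satisfies condition J1): it is nocturnal.
By R21 (it satisfies condition Z): it has marker Q1.
By R23 (it is carnivorous, it has attribute G): it lays eggs.
By R29 (it has scales, it is endangered): it is in category W.
By R32 (it lays eggs, it is a predator): it has marker U1.
By R33 (it has marker U1): it is classified as N1.
By R2 (it is in category P): it carries flag E.
By R8 (it is nocturnal): it satisfies condition B1.
By R25 (it is in category W, it has marker E1): it is venomous.
By R26 (it is venomous, it carries flag E): it carries flag V1.
By R7 (it satisfies condition B1, it is carnivorous): it is migratory.
By R10 (it carries flag V1): it is in category X.
By R18 (it is migratory, it is a predator): it carries flag F1.
By R22 (it is in category X, it is classified as K): it is in category T.
By R4 (it is in category T, it has attribute G): it is a reptile.
By R5 (it carries flag F1, it is classified as N1, it is a predator): it is warm-blooded.
By R35 (it is a reptile): it satisfies condition L1.
By R28 (it satisfies condition L1, it has marker Q1): it is in category H1.
By R30 (it is in category H1, it is warm-blooded): it is in category F.

Yes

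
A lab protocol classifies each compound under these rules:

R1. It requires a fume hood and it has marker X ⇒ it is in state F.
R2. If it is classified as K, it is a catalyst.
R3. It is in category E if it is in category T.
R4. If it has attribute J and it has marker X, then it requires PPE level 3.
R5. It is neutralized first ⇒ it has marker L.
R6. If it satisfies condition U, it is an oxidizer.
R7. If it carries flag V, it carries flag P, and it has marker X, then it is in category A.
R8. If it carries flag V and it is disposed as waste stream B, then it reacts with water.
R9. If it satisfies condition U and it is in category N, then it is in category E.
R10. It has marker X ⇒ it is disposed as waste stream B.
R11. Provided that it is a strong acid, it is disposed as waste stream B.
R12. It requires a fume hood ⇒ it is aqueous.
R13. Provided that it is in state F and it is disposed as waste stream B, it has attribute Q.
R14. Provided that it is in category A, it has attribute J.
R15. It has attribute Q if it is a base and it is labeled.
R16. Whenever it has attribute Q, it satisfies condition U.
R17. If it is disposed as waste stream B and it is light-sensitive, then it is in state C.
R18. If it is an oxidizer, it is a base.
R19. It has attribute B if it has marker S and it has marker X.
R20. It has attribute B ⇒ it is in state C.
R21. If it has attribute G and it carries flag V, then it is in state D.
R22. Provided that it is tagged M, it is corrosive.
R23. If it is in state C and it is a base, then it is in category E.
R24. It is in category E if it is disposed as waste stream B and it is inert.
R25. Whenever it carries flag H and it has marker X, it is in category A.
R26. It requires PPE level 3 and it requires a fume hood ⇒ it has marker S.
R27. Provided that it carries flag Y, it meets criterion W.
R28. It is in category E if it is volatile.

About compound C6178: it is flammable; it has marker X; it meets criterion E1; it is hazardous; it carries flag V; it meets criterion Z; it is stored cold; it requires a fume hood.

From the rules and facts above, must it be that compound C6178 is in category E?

No

Forward chaining from the given facts derives: is in state F, is disposed as waste stream B, is aqueous, has attribute Q, satisfies condition U, is an oxidizer, reacts with water, is a base.
Rules concluding "it is in category E": R3 needs "it is in category T"; R9 needs "it is in category N"; R23 needs "it is in state C"; R24 needs "it is inert"; R28 needs "it is volatile" — none of these are established.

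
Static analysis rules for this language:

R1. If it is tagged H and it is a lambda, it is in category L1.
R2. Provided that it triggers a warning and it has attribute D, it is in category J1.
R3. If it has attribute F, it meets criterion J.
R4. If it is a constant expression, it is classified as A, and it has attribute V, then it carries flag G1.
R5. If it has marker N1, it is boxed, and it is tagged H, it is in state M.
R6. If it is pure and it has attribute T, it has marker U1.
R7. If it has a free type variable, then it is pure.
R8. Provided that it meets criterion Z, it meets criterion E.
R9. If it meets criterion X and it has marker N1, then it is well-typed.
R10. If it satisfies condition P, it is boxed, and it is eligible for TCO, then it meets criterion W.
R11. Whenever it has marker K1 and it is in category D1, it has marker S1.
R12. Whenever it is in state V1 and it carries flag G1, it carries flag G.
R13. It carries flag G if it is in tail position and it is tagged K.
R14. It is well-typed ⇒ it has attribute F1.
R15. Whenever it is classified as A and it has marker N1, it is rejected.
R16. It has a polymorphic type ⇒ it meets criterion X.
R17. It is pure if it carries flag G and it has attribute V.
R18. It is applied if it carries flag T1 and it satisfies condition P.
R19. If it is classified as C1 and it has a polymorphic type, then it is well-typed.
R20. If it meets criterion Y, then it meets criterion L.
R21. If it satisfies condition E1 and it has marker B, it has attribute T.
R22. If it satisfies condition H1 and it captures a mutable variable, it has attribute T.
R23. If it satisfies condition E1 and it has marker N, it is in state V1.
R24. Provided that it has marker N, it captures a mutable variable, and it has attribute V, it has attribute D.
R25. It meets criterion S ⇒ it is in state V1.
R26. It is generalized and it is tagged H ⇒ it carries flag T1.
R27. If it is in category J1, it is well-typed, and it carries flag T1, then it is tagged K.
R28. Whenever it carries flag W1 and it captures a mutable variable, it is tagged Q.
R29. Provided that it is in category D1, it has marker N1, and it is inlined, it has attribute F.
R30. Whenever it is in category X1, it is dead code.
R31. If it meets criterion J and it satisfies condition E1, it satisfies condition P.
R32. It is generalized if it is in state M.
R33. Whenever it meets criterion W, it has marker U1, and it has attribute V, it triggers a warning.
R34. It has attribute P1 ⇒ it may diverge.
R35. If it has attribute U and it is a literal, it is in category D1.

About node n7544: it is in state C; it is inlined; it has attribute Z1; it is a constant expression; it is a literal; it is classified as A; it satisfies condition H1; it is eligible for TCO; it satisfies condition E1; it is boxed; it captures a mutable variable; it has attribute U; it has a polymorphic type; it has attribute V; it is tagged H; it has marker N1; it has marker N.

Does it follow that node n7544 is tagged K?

Yes

By R4 (it is a constant expression, it is classified as A, it has attribute V): it carries flag G1.
By R5 (it has marker N1, it is boxed, it is tagged H): it is in state M.
By R16 (it has a polymorphic type): it meets criterion X.
By R22 (it satisfies condition H1, it captures a mutable variable): it has attribute T.
By R23 (it satisfies condition E1, it has marker N): it is in state V1.
By R24 (it has marker N, it captures a mutable variable, it has attribute V): it has attribute D.
By R32 (it is in state M): it is generalized.
By R35 (it has attribute U, it is a literal): it is in category D1.
By R9 (it meets criterion X, it has marker N1): it is well-typed.
By R12 (it is in state V1, it carries flag G1): it carries flag G.
By R17 (it carries flag G, it has attribute V): it is pure.
By R26 (it is generalized, it is tagged H): it carries flag T1.
By R29 (it is in category D1, it has marker N1, it is inlined): it has attribute F.
By R3 (it has attribute F): it meets criterion J.
By R6 (it is pure, it has attribute T): it has marker U1.
By R31 (it meets criterion J, it satisfies condition E1): it satisfies condition P.
By R10 (it satisfies condition P, it is boxed, it is eligible for TCO): it meets criterion W.
By R33 (it meets criterion W, it has marker U1, it has attribute V): it triggers a warning.
By R2 (it triggers a warning, it has attribute D): it is in category J1.
By R27 (it is in category J1, it is well-typed, it carries flag T1): it is tagged K.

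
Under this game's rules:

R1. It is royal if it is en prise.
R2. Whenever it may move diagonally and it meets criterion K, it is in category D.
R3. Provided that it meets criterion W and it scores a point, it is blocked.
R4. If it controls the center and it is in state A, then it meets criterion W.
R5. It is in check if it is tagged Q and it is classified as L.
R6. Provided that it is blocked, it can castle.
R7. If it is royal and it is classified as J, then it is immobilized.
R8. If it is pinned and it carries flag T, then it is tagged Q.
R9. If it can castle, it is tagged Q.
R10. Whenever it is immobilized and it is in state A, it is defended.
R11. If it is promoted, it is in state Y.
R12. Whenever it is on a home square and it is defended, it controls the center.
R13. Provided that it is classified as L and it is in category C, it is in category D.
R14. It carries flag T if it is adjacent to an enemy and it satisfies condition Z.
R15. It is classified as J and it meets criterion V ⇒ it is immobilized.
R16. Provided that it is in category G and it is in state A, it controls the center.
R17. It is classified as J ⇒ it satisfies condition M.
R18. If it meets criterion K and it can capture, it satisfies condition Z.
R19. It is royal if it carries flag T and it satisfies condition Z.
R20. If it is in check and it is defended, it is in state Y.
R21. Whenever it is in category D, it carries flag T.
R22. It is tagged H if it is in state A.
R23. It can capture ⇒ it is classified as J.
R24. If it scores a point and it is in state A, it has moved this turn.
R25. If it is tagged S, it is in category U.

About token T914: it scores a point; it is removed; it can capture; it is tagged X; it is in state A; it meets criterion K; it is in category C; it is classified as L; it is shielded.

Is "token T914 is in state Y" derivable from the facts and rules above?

Forward chaining from the given facts derives: is in category D, satisfies condition Z, carries flag T, is tagged H, is classified as J, has moved this turn, satisfies condition M, is royal, is immobilized, is defended.
Rules concluding "it is in state Y": R11 needs "it is promoted"; R20 needs "it is in check" — none of these are established.

No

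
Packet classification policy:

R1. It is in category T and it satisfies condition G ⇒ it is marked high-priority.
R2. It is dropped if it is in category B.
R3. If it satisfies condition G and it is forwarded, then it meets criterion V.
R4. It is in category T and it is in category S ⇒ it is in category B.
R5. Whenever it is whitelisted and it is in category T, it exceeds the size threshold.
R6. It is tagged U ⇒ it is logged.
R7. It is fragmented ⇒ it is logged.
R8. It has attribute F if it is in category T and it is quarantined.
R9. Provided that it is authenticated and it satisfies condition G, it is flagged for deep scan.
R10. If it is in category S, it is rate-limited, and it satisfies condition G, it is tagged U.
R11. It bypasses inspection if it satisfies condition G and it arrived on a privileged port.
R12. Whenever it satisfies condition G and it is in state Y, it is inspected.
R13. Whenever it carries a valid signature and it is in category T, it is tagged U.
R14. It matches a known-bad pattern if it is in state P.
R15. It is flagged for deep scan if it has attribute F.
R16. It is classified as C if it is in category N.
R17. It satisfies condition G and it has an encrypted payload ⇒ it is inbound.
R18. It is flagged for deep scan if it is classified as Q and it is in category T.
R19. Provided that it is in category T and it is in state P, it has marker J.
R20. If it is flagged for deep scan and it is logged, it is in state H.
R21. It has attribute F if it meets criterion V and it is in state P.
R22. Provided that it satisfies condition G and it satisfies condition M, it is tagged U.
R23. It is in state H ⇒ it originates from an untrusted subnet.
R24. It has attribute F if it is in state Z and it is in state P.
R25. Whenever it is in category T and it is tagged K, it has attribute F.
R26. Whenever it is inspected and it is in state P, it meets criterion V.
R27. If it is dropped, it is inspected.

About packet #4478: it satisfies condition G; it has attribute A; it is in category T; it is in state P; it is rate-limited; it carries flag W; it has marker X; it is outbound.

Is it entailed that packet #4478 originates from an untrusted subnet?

No

Forward chaining from the given facts derives: is marked high-priority, matches a known-bad pattern, has marker J.
The only rule concluding "it originates from an untrusted subnet" is R23, which needs "it is in state H"; that is never established.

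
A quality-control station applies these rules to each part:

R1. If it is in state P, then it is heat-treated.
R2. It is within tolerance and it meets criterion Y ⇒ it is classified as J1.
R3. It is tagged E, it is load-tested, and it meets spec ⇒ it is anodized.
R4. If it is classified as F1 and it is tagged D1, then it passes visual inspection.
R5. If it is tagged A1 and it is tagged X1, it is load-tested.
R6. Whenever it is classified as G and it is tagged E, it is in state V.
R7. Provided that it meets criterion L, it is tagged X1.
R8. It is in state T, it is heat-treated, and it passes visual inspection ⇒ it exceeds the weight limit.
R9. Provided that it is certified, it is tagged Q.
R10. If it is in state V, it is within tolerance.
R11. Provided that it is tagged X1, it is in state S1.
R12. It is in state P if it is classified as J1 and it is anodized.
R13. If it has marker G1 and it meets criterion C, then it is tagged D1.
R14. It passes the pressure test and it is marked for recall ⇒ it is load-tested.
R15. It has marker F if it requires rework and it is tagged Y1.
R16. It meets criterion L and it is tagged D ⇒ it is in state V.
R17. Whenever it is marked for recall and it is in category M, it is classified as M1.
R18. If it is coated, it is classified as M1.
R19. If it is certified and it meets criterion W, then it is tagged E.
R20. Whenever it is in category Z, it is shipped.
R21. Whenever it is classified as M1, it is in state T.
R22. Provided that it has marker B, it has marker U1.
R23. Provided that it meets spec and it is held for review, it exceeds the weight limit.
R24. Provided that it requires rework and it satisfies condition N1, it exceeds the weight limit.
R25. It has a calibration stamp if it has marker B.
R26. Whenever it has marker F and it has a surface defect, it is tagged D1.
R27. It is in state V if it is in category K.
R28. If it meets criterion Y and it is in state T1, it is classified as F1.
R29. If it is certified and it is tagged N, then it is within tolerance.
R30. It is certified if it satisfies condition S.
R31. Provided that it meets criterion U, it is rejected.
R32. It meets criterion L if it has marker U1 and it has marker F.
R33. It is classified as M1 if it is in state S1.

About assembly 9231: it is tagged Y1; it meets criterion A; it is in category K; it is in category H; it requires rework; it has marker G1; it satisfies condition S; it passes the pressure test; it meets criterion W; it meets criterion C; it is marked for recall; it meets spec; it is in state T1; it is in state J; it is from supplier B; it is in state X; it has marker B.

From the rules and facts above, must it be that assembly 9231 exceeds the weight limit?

Forward chaining from the given facts derives: is tagged D1, is load-tested, has marker F, has marker U1, has a calibration stamp, is in state V, is certified, meets criterion L, is tagged X1, is tagged Q, is within tolerance, is in state S1, is tagged E, is classified as M1, is anodized, is in state T.
Rules concluding "it exceeds the weight limit": R8 needs "it is heat-treated"; R23 needs "it is held for review"; R24 needs "it satisfies condition N1" — none of these are established.

No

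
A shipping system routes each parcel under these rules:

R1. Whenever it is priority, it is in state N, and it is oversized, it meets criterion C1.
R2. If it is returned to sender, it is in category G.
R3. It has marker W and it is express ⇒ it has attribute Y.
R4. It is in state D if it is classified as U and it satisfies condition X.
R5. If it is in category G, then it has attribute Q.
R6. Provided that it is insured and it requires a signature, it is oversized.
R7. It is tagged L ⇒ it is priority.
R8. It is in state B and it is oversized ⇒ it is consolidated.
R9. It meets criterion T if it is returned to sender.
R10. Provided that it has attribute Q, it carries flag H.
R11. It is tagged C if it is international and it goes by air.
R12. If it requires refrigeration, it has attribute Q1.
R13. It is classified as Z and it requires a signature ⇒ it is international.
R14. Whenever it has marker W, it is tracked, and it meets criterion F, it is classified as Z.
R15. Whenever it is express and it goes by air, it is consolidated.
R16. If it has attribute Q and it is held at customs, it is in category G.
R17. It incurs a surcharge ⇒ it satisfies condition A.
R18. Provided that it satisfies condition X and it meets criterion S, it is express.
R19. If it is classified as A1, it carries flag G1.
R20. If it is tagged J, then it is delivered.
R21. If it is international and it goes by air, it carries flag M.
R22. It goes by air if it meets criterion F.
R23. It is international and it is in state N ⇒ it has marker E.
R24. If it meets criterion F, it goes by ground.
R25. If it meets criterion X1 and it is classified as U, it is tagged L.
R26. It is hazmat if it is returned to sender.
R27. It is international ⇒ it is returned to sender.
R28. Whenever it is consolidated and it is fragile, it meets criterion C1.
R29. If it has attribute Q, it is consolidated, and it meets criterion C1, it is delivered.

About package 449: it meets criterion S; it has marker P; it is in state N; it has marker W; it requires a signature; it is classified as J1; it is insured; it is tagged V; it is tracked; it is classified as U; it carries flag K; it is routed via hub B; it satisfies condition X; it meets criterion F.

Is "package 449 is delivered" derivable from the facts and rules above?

No

Forward chaining from the given facts derives: is in state D, is oversized, is classified as Z, is express, goes by air, goes by ground, has attribute Y, is international, is consolidated, carries flag M, has marker E, is returned to sender, is in category G, has attribute Q, meets criterion T, carries flag H, is tagged C, is hazmat.
Rules concluding "it is delivered": R20 needs "it is tagged J"; R29 needs "it meets criterion C1" — none of these are established.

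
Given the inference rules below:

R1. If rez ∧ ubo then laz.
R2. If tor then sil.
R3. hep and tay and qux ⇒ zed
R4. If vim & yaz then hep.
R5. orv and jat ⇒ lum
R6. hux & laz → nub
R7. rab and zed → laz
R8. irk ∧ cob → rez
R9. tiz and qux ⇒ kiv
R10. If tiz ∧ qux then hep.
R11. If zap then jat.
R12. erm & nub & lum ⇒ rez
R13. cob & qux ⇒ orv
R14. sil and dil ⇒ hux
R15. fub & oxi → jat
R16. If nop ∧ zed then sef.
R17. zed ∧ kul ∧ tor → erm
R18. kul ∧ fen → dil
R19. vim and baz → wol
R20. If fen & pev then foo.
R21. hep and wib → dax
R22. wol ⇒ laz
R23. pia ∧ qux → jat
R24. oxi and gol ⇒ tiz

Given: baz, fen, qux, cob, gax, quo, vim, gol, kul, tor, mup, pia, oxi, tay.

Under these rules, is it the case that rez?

sil  (by R2: tor)
orv  (by R13: cob, qux)
dil  (by R18: kul, fen)
wol  (by R19: vim, baz)
laz  (by R22: wol)
jat  (by R23: pia, qux)
tiz  (by R24: oxi, gol)
lum  (by R5: orv, jat)
hep  (by R10: tiz, qux)
hux  (by R14: sil, dil)
zed  (by R3: hep, tay, qux)
nub  (by R6: hux, laz)
erm  (by R17: zed, kul, tor)
rez  (by R12: erm, nub, lum)

Yes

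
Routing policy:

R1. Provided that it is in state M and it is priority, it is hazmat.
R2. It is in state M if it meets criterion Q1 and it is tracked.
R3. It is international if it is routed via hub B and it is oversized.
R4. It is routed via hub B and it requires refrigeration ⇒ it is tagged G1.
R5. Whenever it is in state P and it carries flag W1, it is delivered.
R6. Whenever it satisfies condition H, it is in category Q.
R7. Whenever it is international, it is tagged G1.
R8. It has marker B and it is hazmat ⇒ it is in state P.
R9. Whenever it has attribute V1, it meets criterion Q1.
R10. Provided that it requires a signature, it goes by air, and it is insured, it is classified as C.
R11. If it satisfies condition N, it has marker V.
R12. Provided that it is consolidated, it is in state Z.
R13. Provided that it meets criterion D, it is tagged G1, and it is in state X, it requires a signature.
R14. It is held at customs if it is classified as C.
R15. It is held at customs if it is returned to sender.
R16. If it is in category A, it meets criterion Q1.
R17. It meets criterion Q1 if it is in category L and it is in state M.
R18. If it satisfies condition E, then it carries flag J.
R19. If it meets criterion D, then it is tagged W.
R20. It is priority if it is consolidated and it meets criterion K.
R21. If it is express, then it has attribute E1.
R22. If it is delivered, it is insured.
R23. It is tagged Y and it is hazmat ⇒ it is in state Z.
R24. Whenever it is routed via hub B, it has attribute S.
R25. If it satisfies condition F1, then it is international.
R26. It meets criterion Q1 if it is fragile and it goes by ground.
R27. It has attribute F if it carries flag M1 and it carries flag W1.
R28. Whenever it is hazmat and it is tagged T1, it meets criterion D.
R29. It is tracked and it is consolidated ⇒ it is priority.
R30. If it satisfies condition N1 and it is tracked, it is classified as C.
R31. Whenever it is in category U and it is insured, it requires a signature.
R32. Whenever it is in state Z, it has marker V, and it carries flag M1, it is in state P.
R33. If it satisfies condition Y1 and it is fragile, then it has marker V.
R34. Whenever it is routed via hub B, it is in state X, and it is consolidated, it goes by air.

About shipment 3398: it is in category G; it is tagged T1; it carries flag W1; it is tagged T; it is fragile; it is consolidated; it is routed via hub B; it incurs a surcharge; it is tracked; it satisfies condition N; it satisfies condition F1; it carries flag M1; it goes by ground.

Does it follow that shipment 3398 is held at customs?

Forward chaining from the given facts derives: has marker V, is in state Z, has attribute S, is international, meets criterion Q1, has attribute F, is priority, is in state P, is in state M, is delivered, is tagged G1, is insured, is hazmat, meets criterion D, is tagged W.
Rules concluding "it is held at customs": R14 needs "it is classified as C"; R15 needs "it is returned to sender" — none of these are established.

No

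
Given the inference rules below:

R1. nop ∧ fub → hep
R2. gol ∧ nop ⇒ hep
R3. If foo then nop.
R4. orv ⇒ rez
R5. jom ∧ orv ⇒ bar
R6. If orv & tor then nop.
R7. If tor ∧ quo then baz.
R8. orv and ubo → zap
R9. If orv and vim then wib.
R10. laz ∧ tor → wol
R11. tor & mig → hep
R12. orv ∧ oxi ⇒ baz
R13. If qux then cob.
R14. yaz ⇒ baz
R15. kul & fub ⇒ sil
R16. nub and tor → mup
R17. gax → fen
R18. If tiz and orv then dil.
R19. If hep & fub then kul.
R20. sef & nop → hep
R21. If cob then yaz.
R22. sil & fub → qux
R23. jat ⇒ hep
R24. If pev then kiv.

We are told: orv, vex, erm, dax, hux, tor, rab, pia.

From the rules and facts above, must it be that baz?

No

Forward chaining from the given facts derives: rez, nop.
Rules concluding baz: R7 needs quo; R12 needs oxi; R14 needs yaz — none of these are established.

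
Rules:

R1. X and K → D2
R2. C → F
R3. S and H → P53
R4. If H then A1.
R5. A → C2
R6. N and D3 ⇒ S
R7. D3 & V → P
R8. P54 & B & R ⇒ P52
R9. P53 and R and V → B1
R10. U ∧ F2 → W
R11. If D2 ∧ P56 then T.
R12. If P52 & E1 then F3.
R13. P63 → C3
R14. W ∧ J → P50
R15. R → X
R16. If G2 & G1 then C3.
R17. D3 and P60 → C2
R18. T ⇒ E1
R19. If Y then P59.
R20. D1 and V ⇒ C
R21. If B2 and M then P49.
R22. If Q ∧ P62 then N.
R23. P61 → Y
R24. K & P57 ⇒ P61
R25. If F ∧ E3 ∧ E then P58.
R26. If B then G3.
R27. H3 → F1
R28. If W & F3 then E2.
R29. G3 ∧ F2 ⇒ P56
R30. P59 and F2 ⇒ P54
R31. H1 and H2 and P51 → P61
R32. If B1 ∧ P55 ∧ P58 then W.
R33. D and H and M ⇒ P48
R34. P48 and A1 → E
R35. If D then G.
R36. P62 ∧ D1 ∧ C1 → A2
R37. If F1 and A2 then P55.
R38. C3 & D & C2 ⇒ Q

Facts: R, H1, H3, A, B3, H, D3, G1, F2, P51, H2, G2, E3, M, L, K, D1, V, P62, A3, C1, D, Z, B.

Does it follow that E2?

A1  (by R4: H)
C2  (by R5: A)
X  (by R15: R)
C3  (by R16: G2, G1)
C  (by R20: D1, V)
G3  (by R26: B)
F1  (by R27: H3)
P56  (by R29: G3, F2)
P61  (by R31: H1, H2, P51)
P48  (by R33: D, H, M)
E  (by R34: P48, A1)
A2  (by R36: P62, D1, C1)
P55  (by R37: F1, A2)
Q  (by R38: C3, D, C2)
D2  (by R1: X, K)
F  (by R2: C)
T  (by R11: D2, P56)
E1  (by R18: T)
N  (by R22: Q, P62)
Y  (by R23: P61)
P58  (by R25: F, E3, E)
S  (by R6: N, D3)
P59  (by R19: Y)
P54  (by R30: P59, F2)
P53  (by R3: S, H)
P52  (by R8: P54, B, R)
B1  (by R9: P53, R, V)
F3  (by R12: P52, E1)
W  (by R32: B1, P55, P58)
E2  (by R28: W, F3)

Yes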